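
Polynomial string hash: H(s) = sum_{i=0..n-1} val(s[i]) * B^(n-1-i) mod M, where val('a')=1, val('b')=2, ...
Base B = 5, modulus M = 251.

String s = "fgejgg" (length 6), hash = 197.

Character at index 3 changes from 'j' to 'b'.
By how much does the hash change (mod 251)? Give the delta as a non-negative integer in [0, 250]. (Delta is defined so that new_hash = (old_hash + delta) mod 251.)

Delta formula: (val(new) - val(old)) * B^(n-1-k) mod M
  val('b') - val('j') = 2 - 10 = -8
  B^(n-1-k) = 5^2 mod 251 = 25
  Delta = -8 * 25 mod 251 = 51

Answer: 51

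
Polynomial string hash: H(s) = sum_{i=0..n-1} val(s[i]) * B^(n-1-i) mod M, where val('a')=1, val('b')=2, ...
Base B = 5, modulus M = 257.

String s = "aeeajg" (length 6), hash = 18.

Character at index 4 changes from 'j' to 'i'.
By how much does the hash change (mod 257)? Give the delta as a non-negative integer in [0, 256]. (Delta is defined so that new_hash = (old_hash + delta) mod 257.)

Answer: 252

Derivation:
Delta formula: (val(new) - val(old)) * B^(n-1-k) mod M
  val('i') - val('j') = 9 - 10 = -1
  B^(n-1-k) = 5^1 mod 257 = 5
  Delta = -1 * 5 mod 257 = 252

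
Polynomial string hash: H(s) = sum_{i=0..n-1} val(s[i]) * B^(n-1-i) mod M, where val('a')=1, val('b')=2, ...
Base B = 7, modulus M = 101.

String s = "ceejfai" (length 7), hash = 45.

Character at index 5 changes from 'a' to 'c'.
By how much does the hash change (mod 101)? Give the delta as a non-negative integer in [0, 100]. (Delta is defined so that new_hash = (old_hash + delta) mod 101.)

Delta formula: (val(new) - val(old)) * B^(n-1-k) mod M
  val('c') - val('a') = 3 - 1 = 2
  B^(n-1-k) = 7^1 mod 101 = 7
  Delta = 2 * 7 mod 101 = 14

Answer: 14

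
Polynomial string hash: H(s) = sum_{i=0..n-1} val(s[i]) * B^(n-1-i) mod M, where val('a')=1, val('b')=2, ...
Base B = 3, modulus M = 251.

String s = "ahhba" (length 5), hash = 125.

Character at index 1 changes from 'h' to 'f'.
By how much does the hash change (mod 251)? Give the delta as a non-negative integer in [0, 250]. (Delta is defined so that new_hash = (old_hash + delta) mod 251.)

Answer: 197

Derivation:
Delta formula: (val(new) - val(old)) * B^(n-1-k) mod M
  val('f') - val('h') = 6 - 8 = -2
  B^(n-1-k) = 3^3 mod 251 = 27
  Delta = -2 * 27 mod 251 = 197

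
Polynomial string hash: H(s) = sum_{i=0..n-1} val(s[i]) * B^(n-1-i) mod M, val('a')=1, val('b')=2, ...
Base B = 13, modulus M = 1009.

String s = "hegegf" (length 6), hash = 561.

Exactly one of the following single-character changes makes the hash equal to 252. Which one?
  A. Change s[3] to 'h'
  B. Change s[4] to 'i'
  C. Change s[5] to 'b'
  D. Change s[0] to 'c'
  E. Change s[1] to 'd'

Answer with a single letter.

Answer: E

Derivation:
Option A: s[3]='e'->'h', delta=(8-5)*13^2 mod 1009 = 507, hash=561+507 mod 1009 = 59
Option B: s[4]='g'->'i', delta=(9-7)*13^1 mod 1009 = 26, hash=561+26 mod 1009 = 587
Option C: s[5]='f'->'b', delta=(2-6)*13^0 mod 1009 = 1005, hash=561+1005 mod 1009 = 557
Option D: s[0]='h'->'c', delta=(3-8)*13^5 mod 1009 = 95, hash=561+95 mod 1009 = 656
Option E: s[1]='e'->'d', delta=(4-5)*13^4 mod 1009 = 700, hash=561+700 mod 1009 = 252 <-- target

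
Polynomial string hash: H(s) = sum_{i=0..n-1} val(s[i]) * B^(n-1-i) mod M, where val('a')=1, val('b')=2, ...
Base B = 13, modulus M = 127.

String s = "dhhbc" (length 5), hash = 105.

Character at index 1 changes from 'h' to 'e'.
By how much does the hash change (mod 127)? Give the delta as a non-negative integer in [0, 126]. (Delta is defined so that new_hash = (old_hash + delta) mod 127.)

Delta formula: (val(new) - val(old)) * B^(n-1-k) mod M
  val('e') - val('h') = 5 - 8 = -3
  B^(n-1-k) = 13^3 mod 127 = 38
  Delta = -3 * 38 mod 127 = 13

Answer: 13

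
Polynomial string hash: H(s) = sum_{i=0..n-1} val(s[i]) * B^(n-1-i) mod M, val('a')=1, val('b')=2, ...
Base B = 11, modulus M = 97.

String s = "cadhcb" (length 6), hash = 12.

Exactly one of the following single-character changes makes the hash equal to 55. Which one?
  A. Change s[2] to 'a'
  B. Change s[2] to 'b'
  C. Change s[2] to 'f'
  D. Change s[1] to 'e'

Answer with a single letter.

Answer: C

Derivation:
Option A: s[2]='d'->'a', delta=(1-4)*11^3 mod 97 = 81, hash=12+81 mod 97 = 93
Option B: s[2]='d'->'b', delta=(2-4)*11^3 mod 97 = 54, hash=12+54 mod 97 = 66
Option C: s[2]='d'->'f', delta=(6-4)*11^3 mod 97 = 43, hash=12+43 mod 97 = 55 <-- target
Option D: s[1]='a'->'e', delta=(5-1)*11^4 mod 97 = 73, hash=12+73 mod 97 = 85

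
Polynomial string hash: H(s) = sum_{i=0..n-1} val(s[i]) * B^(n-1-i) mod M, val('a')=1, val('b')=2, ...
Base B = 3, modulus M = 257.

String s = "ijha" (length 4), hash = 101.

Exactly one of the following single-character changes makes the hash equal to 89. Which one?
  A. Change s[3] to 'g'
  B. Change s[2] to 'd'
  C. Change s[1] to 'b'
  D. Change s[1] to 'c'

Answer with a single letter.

Answer: B

Derivation:
Option A: s[3]='a'->'g', delta=(7-1)*3^0 mod 257 = 6, hash=101+6 mod 257 = 107
Option B: s[2]='h'->'d', delta=(4-8)*3^1 mod 257 = 245, hash=101+245 mod 257 = 89 <-- target
Option C: s[1]='j'->'b', delta=(2-10)*3^2 mod 257 = 185, hash=101+185 mod 257 = 29
Option D: s[1]='j'->'c', delta=(3-10)*3^2 mod 257 = 194, hash=101+194 mod 257 = 38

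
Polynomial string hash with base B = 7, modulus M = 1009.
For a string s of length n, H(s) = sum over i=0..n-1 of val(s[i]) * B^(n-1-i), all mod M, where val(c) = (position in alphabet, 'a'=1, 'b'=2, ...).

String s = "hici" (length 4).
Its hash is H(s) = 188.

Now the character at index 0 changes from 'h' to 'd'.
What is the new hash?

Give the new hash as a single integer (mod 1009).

val('h') = 8, val('d') = 4
Position k = 0, exponent = n-1-k = 3
B^3 mod M = 7^3 mod 1009 = 343
Delta = (4 - 8) * 343 mod 1009 = 646
New hash = (188 + 646) mod 1009 = 834

Answer: 834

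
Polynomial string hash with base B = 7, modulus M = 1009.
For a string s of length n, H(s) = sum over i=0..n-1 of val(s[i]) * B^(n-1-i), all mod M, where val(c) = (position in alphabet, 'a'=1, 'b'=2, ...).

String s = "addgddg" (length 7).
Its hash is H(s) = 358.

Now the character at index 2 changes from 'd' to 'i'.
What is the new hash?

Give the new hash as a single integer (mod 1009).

Answer: 255

Derivation:
val('d') = 4, val('i') = 9
Position k = 2, exponent = n-1-k = 4
B^4 mod M = 7^4 mod 1009 = 383
Delta = (9 - 4) * 383 mod 1009 = 906
New hash = (358 + 906) mod 1009 = 255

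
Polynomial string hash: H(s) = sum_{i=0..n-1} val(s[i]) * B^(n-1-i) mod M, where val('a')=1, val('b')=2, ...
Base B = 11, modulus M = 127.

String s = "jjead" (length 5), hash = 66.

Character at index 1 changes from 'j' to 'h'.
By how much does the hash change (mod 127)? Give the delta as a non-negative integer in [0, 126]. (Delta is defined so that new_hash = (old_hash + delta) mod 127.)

Delta formula: (val(new) - val(old)) * B^(n-1-k) mod M
  val('h') - val('j') = 8 - 10 = -2
  B^(n-1-k) = 11^3 mod 127 = 61
  Delta = -2 * 61 mod 127 = 5

Answer: 5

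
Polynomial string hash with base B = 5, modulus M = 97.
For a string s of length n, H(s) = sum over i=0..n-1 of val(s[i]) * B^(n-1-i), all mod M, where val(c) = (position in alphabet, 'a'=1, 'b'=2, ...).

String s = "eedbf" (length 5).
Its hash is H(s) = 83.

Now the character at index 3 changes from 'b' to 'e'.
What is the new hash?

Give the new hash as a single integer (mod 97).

val('b') = 2, val('e') = 5
Position k = 3, exponent = n-1-k = 1
B^1 mod M = 5^1 mod 97 = 5
Delta = (5 - 2) * 5 mod 97 = 15
New hash = (83 + 15) mod 97 = 1

Answer: 1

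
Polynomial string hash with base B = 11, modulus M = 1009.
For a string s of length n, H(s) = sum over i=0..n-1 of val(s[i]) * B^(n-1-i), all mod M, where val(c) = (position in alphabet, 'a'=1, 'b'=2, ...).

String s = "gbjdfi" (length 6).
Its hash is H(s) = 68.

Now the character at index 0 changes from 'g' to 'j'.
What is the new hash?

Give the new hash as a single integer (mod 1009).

val('g') = 7, val('j') = 10
Position k = 0, exponent = n-1-k = 5
B^5 mod M = 11^5 mod 1009 = 620
Delta = (10 - 7) * 620 mod 1009 = 851
New hash = (68 + 851) mod 1009 = 919

Answer: 919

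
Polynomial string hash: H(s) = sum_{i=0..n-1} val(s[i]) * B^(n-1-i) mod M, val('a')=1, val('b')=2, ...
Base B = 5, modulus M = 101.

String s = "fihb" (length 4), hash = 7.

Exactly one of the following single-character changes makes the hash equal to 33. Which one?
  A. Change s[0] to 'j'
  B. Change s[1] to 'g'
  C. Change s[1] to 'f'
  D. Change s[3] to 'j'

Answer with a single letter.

Option A: s[0]='f'->'j', delta=(10-6)*5^3 mod 101 = 96, hash=7+96 mod 101 = 2
Option B: s[1]='i'->'g', delta=(7-9)*5^2 mod 101 = 51, hash=7+51 mod 101 = 58
Option C: s[1]='i'->'f', delta=(6-9)*5^2 mod 101 = 26, hash=7+26 mod 101 = 33 <-- target
Option D: s[3]='b'->'j', delta=(10-2)*5^0 mod 101 = 8, hash=7+8 mod 101 = 15

Answer: C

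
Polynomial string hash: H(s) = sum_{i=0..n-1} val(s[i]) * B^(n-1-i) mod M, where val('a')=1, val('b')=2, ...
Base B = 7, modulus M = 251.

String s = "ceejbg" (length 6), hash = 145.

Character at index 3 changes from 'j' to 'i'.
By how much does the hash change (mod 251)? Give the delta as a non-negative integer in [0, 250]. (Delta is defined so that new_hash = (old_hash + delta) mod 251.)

Delta formula: (val(new) - val(old)) * B^(n-1-k) mod M
  val('i') - val('j') = 9 - 10 = -1
  B^(n-1-k) = 7^2 mod 251 = 49
  Delta = -1 * 49 mod 251 = 202

Answer: 202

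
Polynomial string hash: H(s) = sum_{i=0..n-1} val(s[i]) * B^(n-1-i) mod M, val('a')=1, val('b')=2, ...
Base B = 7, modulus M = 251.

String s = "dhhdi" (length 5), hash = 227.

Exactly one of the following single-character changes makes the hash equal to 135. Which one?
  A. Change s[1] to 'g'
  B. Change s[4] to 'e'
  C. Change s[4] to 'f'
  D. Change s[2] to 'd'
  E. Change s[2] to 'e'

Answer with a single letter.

Answer: A

Derivation:
Option A: s[1]='h'->'g', delta=(7-8)*7^3 mod 251 = 159, hash=227+159 mod 251 = 135 <-- target
Option B: s[4]='i'->'e', delta=(5-9)*7^0 mod 251 = 247, hash=227+247 mod 251 = 223
Option C: s[4]='i'->'f', delta=(6-9)*7^0 mod 251 = 248, hash=227+248 mod 251 = 224
Option D: s[2]='h'->'d', delta=(4-8)*7^2 mod 251 = 55, hash=227+55 mod 251 = 31
Option E: s[2]='h'->'e', delta=(5-8)*7^2 mod 251 = 104, hash=227+104 mod 251 = 80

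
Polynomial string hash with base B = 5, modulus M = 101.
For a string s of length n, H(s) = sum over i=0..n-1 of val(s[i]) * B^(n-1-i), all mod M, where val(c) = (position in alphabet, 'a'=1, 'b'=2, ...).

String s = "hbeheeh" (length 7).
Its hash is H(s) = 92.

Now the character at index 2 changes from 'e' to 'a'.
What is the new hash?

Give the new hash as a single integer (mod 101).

val('e') = 5, val('a') = 1
Position k = 2, exponent = n-1-k = 4
B^4 mod M = 5^4 mod 101 = 19
Delta = (1 - 5) * 19 mod 101 = 25
New hash = (92 + 25) mod 101 = 16

Answer: 16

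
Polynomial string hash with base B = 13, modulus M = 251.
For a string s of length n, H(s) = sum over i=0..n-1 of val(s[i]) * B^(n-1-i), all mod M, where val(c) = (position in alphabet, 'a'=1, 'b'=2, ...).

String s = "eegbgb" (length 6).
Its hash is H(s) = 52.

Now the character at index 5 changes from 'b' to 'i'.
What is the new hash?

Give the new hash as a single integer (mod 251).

val('b') = 2, val('i') = 9
Position k = 5, exponent = n-1-k = 0
B^0 mod M = 13^0 mod 251 = 1
Delta = (9 - 2) * 1 mod 251 = 7
New hash = (52 + 7) mod 251 = 59

Answer: 59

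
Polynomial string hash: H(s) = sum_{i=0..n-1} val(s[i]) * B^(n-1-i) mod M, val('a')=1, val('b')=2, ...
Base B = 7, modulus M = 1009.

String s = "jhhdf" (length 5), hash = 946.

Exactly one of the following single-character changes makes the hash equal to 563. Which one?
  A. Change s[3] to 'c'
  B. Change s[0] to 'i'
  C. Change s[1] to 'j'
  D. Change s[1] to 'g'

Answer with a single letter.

Answer: B

Derivation:
Option A: s[3]='d'->'c', delta=(3-4)*7^1 mod 1009 = 1002, hash=946+1002 mod 1009 = 939
Option B: s[0]='j'->'i', delta=(9-10)*7^4 mod 1009 = 626, hash=946+626 mod 1009 = 563 <-- target
Option C: s[1]='h'->'j', delta=(10-8)*7^3 mod 1009 = 686, hash=946+686 mod 1009 = 623
Option D: s[1]='h'->'g', delta=(7-8)*7^3 mod 1009 = 666, hash=946+666 mod 1009 = 603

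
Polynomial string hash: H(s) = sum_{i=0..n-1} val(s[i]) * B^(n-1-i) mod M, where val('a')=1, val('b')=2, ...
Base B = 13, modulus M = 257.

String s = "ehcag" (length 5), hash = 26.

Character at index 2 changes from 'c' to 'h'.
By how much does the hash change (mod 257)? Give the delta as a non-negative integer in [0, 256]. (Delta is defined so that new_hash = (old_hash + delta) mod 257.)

Delta formula: (val(new) - val(old)) * B^(n-1-k) mod M
  val('h') - val('c') = 8 - 3 = 5
  B^(n-1-k) = 13^2 mod 257 = 169
  Delta = 5 * 169 mod 257 = 74

Answer: 74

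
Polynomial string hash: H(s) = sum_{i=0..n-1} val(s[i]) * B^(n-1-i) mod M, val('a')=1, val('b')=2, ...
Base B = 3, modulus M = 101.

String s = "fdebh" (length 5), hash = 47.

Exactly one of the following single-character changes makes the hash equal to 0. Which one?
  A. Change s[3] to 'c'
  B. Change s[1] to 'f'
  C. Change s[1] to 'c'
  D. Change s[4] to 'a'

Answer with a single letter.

Option A: s[3]='b'->'c', delta=(3-2)*3^1 mod 101 = 3, hash=47+3 mod 101 = 50
Option B: s[1]='d'->'f', delta=(6-4)*3^3 mod 101 = 54, hash=47+54 mod 101 = 0 <-- target
Option C: s[1]='d'->'c', delta=(3-4)*3^3 mod 101 = 74, hash=47+74 mod 101 = 20
Option D: s[4]='h'->'a', delta=(1-8)*3^0 mod 101 = 94, hash=47+94 mod 101 = 40

Answer: B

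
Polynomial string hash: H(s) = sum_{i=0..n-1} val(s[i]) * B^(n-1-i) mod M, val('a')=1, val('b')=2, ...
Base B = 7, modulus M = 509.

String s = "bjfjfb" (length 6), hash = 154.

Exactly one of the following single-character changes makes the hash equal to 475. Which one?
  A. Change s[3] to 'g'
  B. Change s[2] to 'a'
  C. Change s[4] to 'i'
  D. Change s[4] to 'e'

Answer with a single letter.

Option A: s[3]='j'->'g', delta=(7-10)*7^2 mod 509 = 362, hash=154+362 mod 509 = 7
Option B: s[2]='f'->'a', delta=(1-6)*7^3 mod 509 = 321, hash=154+321 mod 509 = 475 <-- target
Option C: s[4]='f'->'i', delta=(9-6)*7^1 mod 509 = 21, hash=154+21 mod 509 = 175
Option D: s[4]='f'->'e', delta=(5-6)*7^1 mod 509 = 502, hash=154+502 mod 509 = 147

Answer: B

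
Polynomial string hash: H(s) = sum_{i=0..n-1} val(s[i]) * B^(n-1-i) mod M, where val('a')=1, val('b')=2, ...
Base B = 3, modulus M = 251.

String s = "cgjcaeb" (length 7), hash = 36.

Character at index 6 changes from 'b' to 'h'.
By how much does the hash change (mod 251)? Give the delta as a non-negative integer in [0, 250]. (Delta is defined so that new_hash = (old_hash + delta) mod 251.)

Delta formula: (val(new) - val(old)) * B^(n-1-k) mod M
  val('h') - val('b') = 8 - 2 = 6
  B^(n-1-k) = 3^0 mod 251 = 1
  Delta = 6 * 1 mod 251 = 6

Answer: 6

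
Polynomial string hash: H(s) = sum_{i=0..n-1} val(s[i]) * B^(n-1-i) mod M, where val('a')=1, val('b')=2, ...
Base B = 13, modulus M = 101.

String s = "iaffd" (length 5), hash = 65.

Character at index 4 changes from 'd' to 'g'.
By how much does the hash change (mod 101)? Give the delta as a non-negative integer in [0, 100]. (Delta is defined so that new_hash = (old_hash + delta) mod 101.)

Delta formula: (val(new) - val(old)) * B^(n-1-k) mod M
  val('g') - val('d') = 7 - 4 = 3
  B^(n-1-k) = 13^0 mod 101 = 1
  Delta = 3 * 1 mod 101 = 3

Answer: 3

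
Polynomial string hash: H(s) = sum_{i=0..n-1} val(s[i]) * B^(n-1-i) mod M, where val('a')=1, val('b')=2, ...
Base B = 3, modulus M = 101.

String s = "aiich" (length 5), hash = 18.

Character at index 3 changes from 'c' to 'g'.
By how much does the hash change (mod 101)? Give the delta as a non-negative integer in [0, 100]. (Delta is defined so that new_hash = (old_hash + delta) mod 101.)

Delta formula: (val(new) - val(old)) * B^(n-1-k) mod M
  val('g') - val('c') = 7 - 3 = 4
  B^(n-1-k) = 3^1 mod 101 = 3
  Delta = 4 * 3 mod 101 = 12

Answer: 12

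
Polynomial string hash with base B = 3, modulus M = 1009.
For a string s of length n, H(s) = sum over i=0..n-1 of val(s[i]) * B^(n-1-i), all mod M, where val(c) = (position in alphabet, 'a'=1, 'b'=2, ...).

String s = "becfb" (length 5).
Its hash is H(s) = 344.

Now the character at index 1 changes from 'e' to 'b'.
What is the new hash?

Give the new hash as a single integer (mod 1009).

val('e') = 5, val('b') = 2
Position k = 1, exponent = n-1-k = 3
B^3 mod M = 3^3 mod 1009 = 27
Delta = (2 - 5) * 27 mod 1009 = 928
New hash = (344 + 928) mod 1009 = 263

Answer: 263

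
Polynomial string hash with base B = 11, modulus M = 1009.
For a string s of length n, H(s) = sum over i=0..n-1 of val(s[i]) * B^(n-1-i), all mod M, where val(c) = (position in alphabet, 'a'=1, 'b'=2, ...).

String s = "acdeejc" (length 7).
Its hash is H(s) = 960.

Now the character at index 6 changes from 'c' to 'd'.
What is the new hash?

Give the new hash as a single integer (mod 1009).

Answer: 961

Derivation:
val('c') = 3, val('d') = 4
Position k = 6, exponent = n-1-k = 0
B^0 mod M = 11^0 mod 1009 = 1
Delta = (4 - 3) * 1 mod 1009 = 1
New hash = (960 + 1) mod 1009 = 961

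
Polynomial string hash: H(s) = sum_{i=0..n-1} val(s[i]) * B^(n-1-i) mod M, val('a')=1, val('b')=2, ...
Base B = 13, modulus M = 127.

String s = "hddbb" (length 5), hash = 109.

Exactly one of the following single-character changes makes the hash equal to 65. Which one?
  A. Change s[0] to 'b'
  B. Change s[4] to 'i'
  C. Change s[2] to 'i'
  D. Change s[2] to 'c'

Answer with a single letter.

Option A: s[0]='h'->'b', delta=(2-8)*13^4 mod 127 = 84, hash=109+84 mod 127 = 66
Option B: s[4]='b'->'i', delta=(9-2)*13^0 mod 127 = 7, hash=109+7 mod 127 = 116
Option C: s[2]='d'->'i', delta=(9-4)*13^2 mod 127 = 83, hash=109+83 mod 127 = 65 <-- target
Option D: s[2]='d'->'c', delta=(3-4)*13^2 mod 127 = 85, hash=109+85 mod 127 = 67

Answer: C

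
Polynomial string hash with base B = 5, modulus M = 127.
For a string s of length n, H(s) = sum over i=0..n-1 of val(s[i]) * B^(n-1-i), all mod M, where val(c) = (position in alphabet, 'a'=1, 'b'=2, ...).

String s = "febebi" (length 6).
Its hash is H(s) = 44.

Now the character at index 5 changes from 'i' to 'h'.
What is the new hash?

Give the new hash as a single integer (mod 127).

Answer: 43

Derivation:
val('i') = 9, val('h') = 8
Position k = 5, exponent = n-1-k = 0
B^0 mod M = 5^0 mod 127 = 1
Delta = (8 - 9) * 1 mod 127 = 126
New hash = (44 + 126) mod 127 = 43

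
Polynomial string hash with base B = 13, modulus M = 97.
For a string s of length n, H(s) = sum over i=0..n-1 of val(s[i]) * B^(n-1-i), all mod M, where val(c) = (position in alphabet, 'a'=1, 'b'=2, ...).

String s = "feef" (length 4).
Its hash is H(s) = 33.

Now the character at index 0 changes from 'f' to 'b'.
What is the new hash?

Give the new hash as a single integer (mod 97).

val('f') = 6, val('b') = 2
Position k = 0, exponent = n-1-k = 3
B^3 mod M = 13^3 mod 97 = 63
Delta = (2 - 6) * 63 mod 97 = 39
New hash = (33 + 39) mod 97 = 72

Answer: 72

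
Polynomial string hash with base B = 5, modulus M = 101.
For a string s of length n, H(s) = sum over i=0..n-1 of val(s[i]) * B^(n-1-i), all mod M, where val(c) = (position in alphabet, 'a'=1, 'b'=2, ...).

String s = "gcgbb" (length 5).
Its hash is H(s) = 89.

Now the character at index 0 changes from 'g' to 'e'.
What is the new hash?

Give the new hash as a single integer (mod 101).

val('g') = 7, val('e') = 5
Position k = 0, exponent = n-1-k = 4
B^4 mod M = 5^4 mod 101 = 19
Delta = (5 - 7) * 19 mod 101 = 63
New hash = (89 + 63) mod 101 = 51

Answer: 51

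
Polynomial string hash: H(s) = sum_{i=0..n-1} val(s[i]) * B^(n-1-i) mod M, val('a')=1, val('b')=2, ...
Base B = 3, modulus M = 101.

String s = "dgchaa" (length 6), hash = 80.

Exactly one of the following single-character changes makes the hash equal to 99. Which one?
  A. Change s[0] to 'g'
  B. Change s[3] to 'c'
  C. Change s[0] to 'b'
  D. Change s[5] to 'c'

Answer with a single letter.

Answer: C

Derivation:
Option A: s[0]='d'->'g', delta=(7-4)*3^5 mod 101 = 22, hash=80+22 mod 101 = 1
Option B: s[3]='h'->'c', delta=(3-8)*3^2 mod 101 = 56, hash=80+56 mod 101 = 35
Option C: s[0]='d'->'b', delta=(2-4)*3^5 mod 101 = 19, hash=80+19 mod 101 = 99 <-- target
Option D: s[5]='a'->'c', delta=(3-1)*3^0 mod 101 = 2, hash=80+2 mod 101 = 82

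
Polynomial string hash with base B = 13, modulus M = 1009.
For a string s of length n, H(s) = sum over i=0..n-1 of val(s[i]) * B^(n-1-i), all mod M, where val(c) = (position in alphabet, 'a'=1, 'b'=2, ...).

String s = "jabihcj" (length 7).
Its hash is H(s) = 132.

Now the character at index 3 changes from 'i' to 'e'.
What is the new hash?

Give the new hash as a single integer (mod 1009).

Answer: 425

Derivation:
val('i') = 9, val('e') = 5
Position k = 3, exponent = n-1-k = 3
B^3 mod M = 13^3 mod 1009 = 179
Delta = (5 - 9) * 179 mod 1009 = 293
New hash = (132 + 293) mod 1009 = 425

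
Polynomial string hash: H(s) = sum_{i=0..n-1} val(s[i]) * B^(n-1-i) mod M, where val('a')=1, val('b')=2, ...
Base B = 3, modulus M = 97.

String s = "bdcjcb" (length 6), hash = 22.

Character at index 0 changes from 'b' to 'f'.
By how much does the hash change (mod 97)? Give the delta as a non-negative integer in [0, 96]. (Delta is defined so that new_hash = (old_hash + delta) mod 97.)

Answer: 2

Derivation:
Delta formula: (val(new) - val(old)) * B^(n-1-k) mod M
  val('f') - val('b') = 6 - 2 = 4
  B^(n-1-k) = 3^5 mod 97 = 49
  Delta = 4 * 49 mod 97 = 2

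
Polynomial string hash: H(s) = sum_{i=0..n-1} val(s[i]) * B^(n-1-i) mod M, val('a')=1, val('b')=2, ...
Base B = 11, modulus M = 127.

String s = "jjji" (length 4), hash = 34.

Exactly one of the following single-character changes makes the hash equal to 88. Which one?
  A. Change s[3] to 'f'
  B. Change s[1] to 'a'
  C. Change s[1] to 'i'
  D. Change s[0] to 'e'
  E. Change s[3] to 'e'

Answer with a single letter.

Answer: B

Derivation:
Option A: s[3]='i'->'f', delta=(6-9)*11^0 mod 127 = 124, hash=34+124 mod 127 = 31
Option B: s[1]='j'->'a', delta=(1-10)*11^2 mod 127 = 54, hash=34+54 mod 127 = 88 <-- target
Option C: s[1]='j'->'i', delta=(9-10)*11^2 mod 127 = 6, hash=34+6 mod 127 = 40
Option D: s[0]='j'->'e', delta=(5-10)*11^3 mod 127 = 76, hash=34+76 mod 127 = 110
Option E: s[3]='i'->'e', delta=(5-9)*11^0 mod 127 = 123, hash=34+123 mod 127 = 30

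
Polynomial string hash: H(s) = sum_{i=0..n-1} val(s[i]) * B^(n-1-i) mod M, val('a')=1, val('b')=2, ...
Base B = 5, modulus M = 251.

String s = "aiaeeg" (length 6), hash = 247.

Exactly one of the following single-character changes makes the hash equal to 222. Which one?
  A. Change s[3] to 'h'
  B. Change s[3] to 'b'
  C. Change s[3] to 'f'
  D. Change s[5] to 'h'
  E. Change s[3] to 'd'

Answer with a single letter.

Answer: E

Derivation:
Option A: s[3]='e'->'h', delta=(8-5)*5^2 mod 251 = 75, hash=247+75 mod 251 = 71
Option B: s[3]='e'->'b', delta=(2-5)*5^2 mod 251 = 176, hash=247+176 mod 251 = 172
Option C: s[3]='e'->'f', delta=(6-5)*5^2 mod 251 = 25, hash=247+25 mod 251 = 21
Option D: s[5]='g'->'h', delta=(8-7)*5^0 mod 251 = 1, hash=247+1 mod 251 = 248
Option E: s[3]='e'->'d', delta=(4-5)*5^2 mod 251 = 226, hash=247+226 mod 251 = 222 <-- target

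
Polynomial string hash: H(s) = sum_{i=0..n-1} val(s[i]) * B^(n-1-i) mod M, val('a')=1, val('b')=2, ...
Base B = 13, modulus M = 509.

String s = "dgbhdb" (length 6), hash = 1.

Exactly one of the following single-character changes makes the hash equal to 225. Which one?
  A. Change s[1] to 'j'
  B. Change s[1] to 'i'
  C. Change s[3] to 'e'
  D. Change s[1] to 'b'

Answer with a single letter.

Answer: D

Derivation:
Option A: s[1]='g'->'j', delta=(10-7)*13^4 mod 509 = 171, hash=1+171 mod 509 = 172
Option B: s[1]='g'->'i', delta=(9-7)*13^4 mod 509 = 114, hash=1+114 mod 509 = 115
Option C: s[3]='h'->'e', delta=(5-8)*13^2 mod 509 = 2, hash=1+2 mod 509 = 3
Option D: s[1]='g'->'b', delta=(2-7)*13^4 mod 509 = 224, hash=1+224 mod 509 = 225 <-- target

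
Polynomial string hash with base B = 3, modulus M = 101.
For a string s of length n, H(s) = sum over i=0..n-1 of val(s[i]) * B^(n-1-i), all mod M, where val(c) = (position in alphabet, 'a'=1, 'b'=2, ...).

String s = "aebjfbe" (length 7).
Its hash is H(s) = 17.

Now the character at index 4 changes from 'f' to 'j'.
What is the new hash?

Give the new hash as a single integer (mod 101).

Answer: 53

Derivation:
val('f') = 6, val('j') = 10
Position k = 4, exponent = n-1-k = 2
B^2 mod M = 3^2 mod 101 = 9
Delta = (10 - 6) * 9 mod 101 = 36
New hash = (17 + 36) mod 101 = 53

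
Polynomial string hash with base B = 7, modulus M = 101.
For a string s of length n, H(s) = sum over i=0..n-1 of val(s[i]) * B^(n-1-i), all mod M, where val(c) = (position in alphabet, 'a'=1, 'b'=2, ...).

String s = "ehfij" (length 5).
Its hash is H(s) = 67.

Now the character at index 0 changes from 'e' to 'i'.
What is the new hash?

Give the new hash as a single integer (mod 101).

Answer: 76

Derivation:
val('e') = 5, val('i') = 9
Position k = 0, exponent = n-1-k = 4
B^4 mod M = 7^4 mod 101 = 78
Delta = (9 - 5) * 78 mod 101 = 9
New hash = (67 + 9) mod 101 = 76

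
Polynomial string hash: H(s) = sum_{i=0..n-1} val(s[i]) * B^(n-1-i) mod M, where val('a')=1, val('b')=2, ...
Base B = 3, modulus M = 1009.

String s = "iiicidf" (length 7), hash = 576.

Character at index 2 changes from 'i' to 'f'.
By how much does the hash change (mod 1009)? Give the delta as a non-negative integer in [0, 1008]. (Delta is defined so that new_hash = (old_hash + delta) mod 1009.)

Answer: 766

Derivation:
Delta formula: (val(new) - val(old)) * B^(n-1-k) mod M
  val('f') - val('i') = 6 - 9 = -3
  B^(n-1-k) = 3^4 mod 1009 = 81
  Delta = -3 * 81 mod 1009 = 766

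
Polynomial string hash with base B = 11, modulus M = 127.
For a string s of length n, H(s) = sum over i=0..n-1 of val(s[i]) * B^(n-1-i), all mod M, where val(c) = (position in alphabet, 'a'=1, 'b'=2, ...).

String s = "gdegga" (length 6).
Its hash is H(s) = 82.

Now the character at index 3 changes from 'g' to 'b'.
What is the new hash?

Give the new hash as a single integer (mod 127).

val('g') = 7, val('b') = 2
Position k = 3, exponent = n-1-k = 2
B^2 mod M = 11^2 mod 127 = 121
Delta = (2 - 7) * 121 mod 127 = 30
New hash = (82 + 30) mod 127 = 112

Answer: 112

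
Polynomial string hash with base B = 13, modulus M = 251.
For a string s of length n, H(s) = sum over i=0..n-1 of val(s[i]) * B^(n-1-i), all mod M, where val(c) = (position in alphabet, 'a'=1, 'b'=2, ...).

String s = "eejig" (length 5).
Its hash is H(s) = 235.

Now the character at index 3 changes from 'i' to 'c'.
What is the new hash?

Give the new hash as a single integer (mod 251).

Answer: 157

Derivation:
val('i') = 9, val('c') = 3
Position k = 3, exponent = n-1-k = 1
B^1 mod M = 13^1 mod 251 = 13
Delta = (3 - 9) * 13 mod 251 = 173
New hash = (235 + 173) mod 251 = 157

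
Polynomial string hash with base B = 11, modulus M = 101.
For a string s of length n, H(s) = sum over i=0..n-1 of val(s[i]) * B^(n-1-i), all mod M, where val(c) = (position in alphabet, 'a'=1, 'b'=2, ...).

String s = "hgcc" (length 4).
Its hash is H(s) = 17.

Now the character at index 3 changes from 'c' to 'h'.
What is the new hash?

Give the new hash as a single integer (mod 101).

val('c') = 3, val('h') = 8
Position k = 3, exponent = n-1-k = 0
B^0 mod M = 11^0 mod 101 = 1
Delta = (8 - 3) * 1 mod 101 = 5
New hash = (17 + 5) mod 101 = 22

Answer: 22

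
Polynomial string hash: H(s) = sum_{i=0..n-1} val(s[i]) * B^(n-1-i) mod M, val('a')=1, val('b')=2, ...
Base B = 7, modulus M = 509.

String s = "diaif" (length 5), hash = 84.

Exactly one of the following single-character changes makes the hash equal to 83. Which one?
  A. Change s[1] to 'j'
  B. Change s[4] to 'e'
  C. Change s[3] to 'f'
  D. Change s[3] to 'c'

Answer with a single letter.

Option A: s[1]='i'->'j', delta=(10-9)*7^3 mod 509 = 343, hash=84+343 mod 509 = 427
Option B: s[4]='f'->'e', delta=(5-6)*7^0 mod 509 = 508, hash=84+508 mod 509 = 83 <-- target
Option C: s[3]='i'->'f', delta=(6-9)*7^1 mod 509 = 488, hash=84+488 mod 509 = 63
Option D: s[3]='i'->'c', delta=(3-9)*7^1 mod 509 = 467, hash=84+467 mod 509 = 42

Answer: B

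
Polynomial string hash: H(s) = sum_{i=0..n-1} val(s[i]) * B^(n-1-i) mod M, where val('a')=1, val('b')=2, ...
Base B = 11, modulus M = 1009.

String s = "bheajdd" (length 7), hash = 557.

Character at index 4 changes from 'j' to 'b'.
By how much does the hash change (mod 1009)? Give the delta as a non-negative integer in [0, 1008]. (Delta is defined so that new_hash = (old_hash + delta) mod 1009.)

Answer: 41

Derivation:
Delta formula: (val(new) - val(old)) * B^(n-1-k) mod M
  val('b') - val('j') = 2 - 10 = -8
  B^(n-1-k) = 11^2 mod 1009 = 121
  Delta = -8 * 121 mod 1009 = 41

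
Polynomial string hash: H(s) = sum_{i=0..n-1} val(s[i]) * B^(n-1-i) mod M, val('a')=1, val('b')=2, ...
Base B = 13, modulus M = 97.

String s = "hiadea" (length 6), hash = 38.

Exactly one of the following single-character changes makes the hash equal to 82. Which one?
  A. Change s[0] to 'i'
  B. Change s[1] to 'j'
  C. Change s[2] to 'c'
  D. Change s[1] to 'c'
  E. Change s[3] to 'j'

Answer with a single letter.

Answer: E

Derivation:
Option A: s[0]='h'->'i', delta=(9-8)*13^5 mod 97 = 74, hash=38+74 mod 97 = 15
Option B: s[1]='i'->'j', delta=(10-9)*13^4 mod 97 = 43, hash=38+43 mod 97 = 81
Option C: s[2]='a'->'c', delta=(3-1)*13^3 mod 97 = 29, hash=38+29 mod 97 = 67
Option D: s[1]='i'->'c', delta=(3-9)*13^4 mod 97 = 33, hash=38+33 mod 97 = 71
Option E: s[3]='d'->'j', delta=(10-4)*13^2 mod 97 = 44, hash=38+44 mod 97 = 82 <-- target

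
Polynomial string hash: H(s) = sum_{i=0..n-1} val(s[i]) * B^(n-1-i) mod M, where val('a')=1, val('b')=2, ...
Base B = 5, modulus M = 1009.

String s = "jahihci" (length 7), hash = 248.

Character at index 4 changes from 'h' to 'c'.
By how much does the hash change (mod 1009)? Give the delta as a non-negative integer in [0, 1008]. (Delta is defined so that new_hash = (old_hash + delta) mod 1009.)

Answer: 884

Derivation:
Delta formula: (val(new) - val(old)) * B^(n-1-k) mod M
  val('c') - val('h') = 3 - 8 = -5
  B^(n-1-k) = 5^2 mod 1009 = 25
  Delta = -5 * 25 mod 1009 = 884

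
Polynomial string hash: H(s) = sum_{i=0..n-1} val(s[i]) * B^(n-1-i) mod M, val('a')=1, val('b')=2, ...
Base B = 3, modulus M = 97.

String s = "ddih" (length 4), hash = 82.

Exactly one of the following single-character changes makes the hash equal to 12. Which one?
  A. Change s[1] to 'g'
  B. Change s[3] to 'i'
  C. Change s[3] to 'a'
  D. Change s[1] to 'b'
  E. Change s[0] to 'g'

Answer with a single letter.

Answer: A

Derivation:
Option A: s[1]='d'->'g', delta=(7-4)*3^2 mod 97 = 27, hash=82+27 mod 97 = 12 <-- target
Option B: s[3]='h'->'i', delta=(9-8)*3^0 mod 97 = 1, hash=82+1 mod 97 = 83
Option C: s[3]='h'->'a', delta=(1-8)*3^0 mod 97 = 90, hash=82+90 mod 97 = 75
Option D: s[1]='d'->'b', delta=(2-4)*3^2 mod 97 = 79, hash=82+79 mod 97 = 64
Option E: s[0]='d'->'g', delta=(7-4)*3^3 mod 97 = 81, hash=82+81 mod 97 = 66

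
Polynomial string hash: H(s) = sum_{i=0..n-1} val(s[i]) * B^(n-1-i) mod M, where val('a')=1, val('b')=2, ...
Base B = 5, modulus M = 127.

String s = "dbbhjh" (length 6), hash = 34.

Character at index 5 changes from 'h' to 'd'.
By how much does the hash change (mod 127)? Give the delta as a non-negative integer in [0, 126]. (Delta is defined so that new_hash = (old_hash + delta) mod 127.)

Answer: 123

Derivation:
Delta formula: (val(new) - val(old)) * B^(n-1-k) mod M
  val('d') - val('h') = 4 - 8 = -4
  B^(n-1-k) = 5^0 mod 127 = 1
  Delta = -4 * 1 mod 127 = 123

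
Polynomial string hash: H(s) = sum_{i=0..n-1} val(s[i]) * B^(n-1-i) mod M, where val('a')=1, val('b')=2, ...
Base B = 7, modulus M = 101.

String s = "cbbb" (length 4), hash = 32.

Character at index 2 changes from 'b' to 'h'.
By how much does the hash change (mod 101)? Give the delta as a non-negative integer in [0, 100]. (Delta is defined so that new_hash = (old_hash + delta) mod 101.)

Answer: 42

Derivation:
Delta formula: (val(new) - val(old)) * B^(n-1-k) mod M
  val('h') - val('b') = 8 - 2 = 6
  B^(n-1-k) = 7^1 mod 101 = 7
  Delta = 6 * 7 mod 101 = 42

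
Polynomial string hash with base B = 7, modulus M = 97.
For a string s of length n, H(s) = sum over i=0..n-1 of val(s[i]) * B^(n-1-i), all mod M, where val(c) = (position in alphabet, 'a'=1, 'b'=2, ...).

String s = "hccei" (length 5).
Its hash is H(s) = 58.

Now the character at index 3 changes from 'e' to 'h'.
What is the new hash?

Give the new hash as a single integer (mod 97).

Answer: 79

Derivation:
val('e') = 5, val('h') = 8
Position k = 3, exponent = n-1-k = 1
B^1 mod M = 7^1 mod 97 = 7
Delta = (8 - 5) * 7 mod 97 = 21
New hash = (58 + 21) mod 97 = 79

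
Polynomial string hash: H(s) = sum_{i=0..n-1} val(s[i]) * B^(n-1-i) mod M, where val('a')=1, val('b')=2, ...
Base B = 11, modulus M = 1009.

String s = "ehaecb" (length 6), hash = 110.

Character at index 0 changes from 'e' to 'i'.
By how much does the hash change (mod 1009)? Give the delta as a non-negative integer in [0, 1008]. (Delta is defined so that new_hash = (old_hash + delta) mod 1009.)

Answer: 462

Derivation:
Delta formula: (val(new) - val(old)) * B^(n-1-k) mod M
  val('i') - val('e') = 9 - 5 = 4
  B^(n-1-k) = 11^5 mod 1009 = 620
  Delta = 4 * 620 mod 1009 = 462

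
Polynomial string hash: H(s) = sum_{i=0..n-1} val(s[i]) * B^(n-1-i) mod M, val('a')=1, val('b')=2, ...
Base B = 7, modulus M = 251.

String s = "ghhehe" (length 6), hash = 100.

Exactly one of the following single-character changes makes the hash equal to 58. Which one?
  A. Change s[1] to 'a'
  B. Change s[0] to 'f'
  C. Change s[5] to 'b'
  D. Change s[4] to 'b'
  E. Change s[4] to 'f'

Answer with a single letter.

Answer: D

Derivation:
Option A: s[1]='h'->'a', delta=(1-8)*7^4 mod 251 = 10, hash=100+10 mod 251 = 110
Option B: s[0]='g'->'f', delta=(6-7)*7^5 mod 251 = 10, hash=100+10 mod 251 = 110
Option C: s[5]='e'->'b', delta=(2-5)*7^0 mod 251 = 248, hash=100+248 mod 251 = 97
Option D: s[4]='h'->'b', delta=(2-8)*7^1 mod 251 = 209, hash=100+209 mod 251 = 58 <-- target
Option E: s[4]='h'->'f', delta=(6-8)*7^1 mod 251 = 237, hash=100+237 mod 251 = 86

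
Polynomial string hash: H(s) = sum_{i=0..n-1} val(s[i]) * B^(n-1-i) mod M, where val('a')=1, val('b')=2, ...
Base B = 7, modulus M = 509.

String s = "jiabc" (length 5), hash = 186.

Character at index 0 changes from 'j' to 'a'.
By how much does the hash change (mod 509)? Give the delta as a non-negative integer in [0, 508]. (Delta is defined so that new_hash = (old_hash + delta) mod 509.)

Delta formula: (val(new) - val(old)) * B^(n-1-k) mod M
  val('a') - val('j') = 1 - 10 = -9
  B^(n-1-k) = 7^4 mod 509 = 365
  Delta = -9 * 365 mod 509 = 278

Answer: 278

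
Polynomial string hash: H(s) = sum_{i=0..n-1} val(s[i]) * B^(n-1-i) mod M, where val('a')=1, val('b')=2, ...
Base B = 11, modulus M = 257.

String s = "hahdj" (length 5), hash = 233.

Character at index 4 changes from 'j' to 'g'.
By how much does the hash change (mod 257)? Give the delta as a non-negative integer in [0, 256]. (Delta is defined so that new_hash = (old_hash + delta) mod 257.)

Delta formula: (val(new) - val(old)) * B^(n-1-k) mod M
  val('g') - val('j') = 7 - 10 = -3
  B^(n-1-k) = 11^0 mod 257 = 1
  Delta = -3 * 1 mod 257 = 254

Answer: 254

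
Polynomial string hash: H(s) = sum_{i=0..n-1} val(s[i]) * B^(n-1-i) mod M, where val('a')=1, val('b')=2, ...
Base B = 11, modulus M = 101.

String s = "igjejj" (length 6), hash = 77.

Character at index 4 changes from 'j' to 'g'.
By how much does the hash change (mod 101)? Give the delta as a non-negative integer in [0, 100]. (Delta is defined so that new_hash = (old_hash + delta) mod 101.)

Answer: 68

Derivation:
Delta formula: (val(new) - val(old)) * B^(n-1-k) mod M
  val('g') - val('j') = 7 - 10 = -3
  B^(n-1-k) = 11^1 mod 101 = 11
  Delta = -3 * 11 mod 101 = 68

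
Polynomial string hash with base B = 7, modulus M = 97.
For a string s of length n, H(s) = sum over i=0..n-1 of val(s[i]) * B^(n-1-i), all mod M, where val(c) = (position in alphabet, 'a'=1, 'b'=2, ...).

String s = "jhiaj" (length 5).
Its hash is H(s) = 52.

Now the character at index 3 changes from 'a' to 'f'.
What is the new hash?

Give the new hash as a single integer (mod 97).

Answer: 87

Derivation:
val('a') = 1, val('f') = 6
Position k = 3, exponent = n-1-k = 1
B^1 mod M = 7^1 mod 97 = 7
Delta = (6 - 1) * 7 mod 97 = 35
New hash = (52 + 35) mod 97 = 87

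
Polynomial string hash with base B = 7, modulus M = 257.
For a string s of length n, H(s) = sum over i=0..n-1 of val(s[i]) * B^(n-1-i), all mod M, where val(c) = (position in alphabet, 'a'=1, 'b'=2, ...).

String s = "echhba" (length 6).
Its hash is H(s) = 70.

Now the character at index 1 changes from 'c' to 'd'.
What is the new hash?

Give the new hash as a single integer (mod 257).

val('c') = 3, val('d') = 4
Position k = 1, exponent = n-1-k = 4
B^4 mod M = 7^4 mod 257 = 88
Delta = (4 - 3) * 88 mod 257 = 88
New hash = (70 + 88) mod 257 = 158

Answer: 158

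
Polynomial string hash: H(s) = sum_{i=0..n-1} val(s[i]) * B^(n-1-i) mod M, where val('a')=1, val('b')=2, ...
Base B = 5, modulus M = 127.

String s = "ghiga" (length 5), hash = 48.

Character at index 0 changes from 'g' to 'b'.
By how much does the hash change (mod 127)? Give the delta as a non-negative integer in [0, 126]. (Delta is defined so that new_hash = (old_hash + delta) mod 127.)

Delta formula: (val(new) - val(old)) * B^(n-1-k) mod M
  val('b') - val('g') = 2 - 7 = -5
  B^(n-1-k) = 5^4 mod 127 = 117
  Delta = -5 * 117 mod 127 = 50

Answer: 50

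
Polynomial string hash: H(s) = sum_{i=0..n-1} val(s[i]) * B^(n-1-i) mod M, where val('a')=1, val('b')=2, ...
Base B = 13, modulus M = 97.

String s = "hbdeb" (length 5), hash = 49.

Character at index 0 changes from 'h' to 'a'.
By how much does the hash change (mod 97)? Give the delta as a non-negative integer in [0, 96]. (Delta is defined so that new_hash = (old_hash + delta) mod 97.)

Delta formula: (val(new) - val(old)) * B^(n-1-k) mod M
  val('a') - val('h') = 1 - 8 = -7
  B^(n-1-k) = 13^4 mod 97 = 43
  Delta = -7 * 43 mod 97 = 87

Answer: 87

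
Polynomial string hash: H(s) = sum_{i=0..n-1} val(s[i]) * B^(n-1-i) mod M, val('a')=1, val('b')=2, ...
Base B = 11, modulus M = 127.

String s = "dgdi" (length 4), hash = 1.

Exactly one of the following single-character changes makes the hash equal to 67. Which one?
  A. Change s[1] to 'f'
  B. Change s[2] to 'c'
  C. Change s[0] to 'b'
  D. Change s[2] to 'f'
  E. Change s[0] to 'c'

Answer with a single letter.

Answer: E

Derivation:
Option A: s[1]='g'->'f', delta=(6-7)*11^2 mod 127 = 6, hash=1+6 mod 127 = 7
Option B: s[2]='d'->'c', delta=(3-4)*11^1 mod 127 = 116, hash=1+116 mod 127 = 117
Option C: s[0]='d'->'b', delta=(2-4)*11^3 mod 127 = 5, hash=1+5 mod 127 = 6
Option D: s[2]='d'->'f', delta=(6-4)*11^1 mod 127 = 22, hash=1+22 mod 127 = 23
Option E: s[0]='d'->'c', delta=(3-4)*11^3 mod 127 = 66, hash=1+66 mod 127 = 67 <-- target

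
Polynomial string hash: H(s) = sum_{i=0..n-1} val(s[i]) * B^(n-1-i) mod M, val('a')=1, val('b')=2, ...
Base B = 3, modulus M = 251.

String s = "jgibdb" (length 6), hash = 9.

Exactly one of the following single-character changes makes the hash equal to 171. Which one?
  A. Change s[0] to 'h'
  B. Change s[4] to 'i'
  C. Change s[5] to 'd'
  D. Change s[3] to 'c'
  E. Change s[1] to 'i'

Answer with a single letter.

Option A: s[0]='j'->'h', delta=(8-10)*3^5 mod 251 = 16, hash=9+16 mod 251 = 25
Option B: s[4]='d'->'i', delta=(9-4)*3^1 mod 251 = 15, hash=9+15 mod 251 = 24
Option C: s[5]='b'->'d', delta=(4-2)*3^0 mod 251 = 2, hash=9+2 mod 251 = 11
Option D: s[3]='b'->'c', delta=(3-2)*3^2 mod 251 = 9, hash=9+9 mod 251 = 18
Option E: s[1]='g'->'i', delta=(9-7)*3^4 mod 251 = 162, hash=9+162 mod 251 = 171 <-- target

Answer: E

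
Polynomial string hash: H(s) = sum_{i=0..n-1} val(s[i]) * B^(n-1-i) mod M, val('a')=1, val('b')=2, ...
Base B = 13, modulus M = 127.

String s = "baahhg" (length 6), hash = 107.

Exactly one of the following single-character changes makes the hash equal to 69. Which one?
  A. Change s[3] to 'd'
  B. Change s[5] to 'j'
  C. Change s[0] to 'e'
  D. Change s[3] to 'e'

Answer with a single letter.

Answer: C

Derivation:
Option A: s[3]='h'->'d', delta=(4-8)*13^2 mod 127 = 86, hash=107+86 mod 127 = 66
Option B: s[5]='g'->'j', delta=(10-7)*13^0 mod 127 = 3, hash=107+3 mod 127 = 110
Option C: s[0]='b'->'e', delta=(5-2)*13^5 mod 127 = 89, hash=107+89 mod 127 = 69 <-- target
Option D: s[3]='h'->'e', delta=(5-8)*13^2 mod 127 = 1, hash=107+1 mod 127 = 108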